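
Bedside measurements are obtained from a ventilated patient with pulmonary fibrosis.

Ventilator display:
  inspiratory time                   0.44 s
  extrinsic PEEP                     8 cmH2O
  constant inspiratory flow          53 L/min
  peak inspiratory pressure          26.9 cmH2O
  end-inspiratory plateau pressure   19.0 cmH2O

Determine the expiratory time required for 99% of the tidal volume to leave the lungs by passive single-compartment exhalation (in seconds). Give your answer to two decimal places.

1.46

Flow: 53 L/min ÷ 60 = 0.8833 L/s.
Vt = flow × Ti = 0.8833 L/s × 0.44 s × 1000 mL/L = 388.65 mL.
R = (PIP − Pplat)/V̇ = (26.9 − 19.0) / 0.8833 = 7.9/0.8833 = 8.944 cmH2O·s/L.
C = Vt/(Pplat − PEEP) = 388.65 / (19.0 − 8) = 388.65/11.0 = 35.332 mL/cmH2O.
τ = R × C = 8.944 × 0.03533 L/cmH2O = 0.316 s.
t = −τ·ln(1 − 0.99) = −0.316·ln(0.01) = 1.455 s.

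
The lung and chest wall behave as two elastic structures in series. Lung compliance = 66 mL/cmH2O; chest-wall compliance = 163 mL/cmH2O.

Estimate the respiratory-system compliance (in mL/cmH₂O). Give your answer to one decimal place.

Lung and chest wall are elastances in series: 1/Crs = 1/CL + 1/Ccw.
1/Crs = 1/66 + 1/163 = 0.02129.
Crs = 46.97 mL/cmH2O.

47.0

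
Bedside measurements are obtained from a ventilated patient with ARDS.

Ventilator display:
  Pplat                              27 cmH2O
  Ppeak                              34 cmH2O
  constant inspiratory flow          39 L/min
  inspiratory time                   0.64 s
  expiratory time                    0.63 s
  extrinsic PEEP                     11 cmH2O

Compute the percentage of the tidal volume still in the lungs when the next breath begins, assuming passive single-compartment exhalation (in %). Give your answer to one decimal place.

10.5

Flow: 39 L/min ÷ 60 = 0.65 L/s.
Vt = flow × Ti = 0.65 L/s × 0.64 s × 1000 mL/L = 416.0 mL.
R = (PIP − Pplat)/V̇ = (34 − 27) / 0.65 = 7.0/0.65 = 10.769 cmH2O·s/L.
C = Vt/(Pplat − PEEP) = 416.0 / (27 − 11) = 416.0/16.0 = 26.0 mL/cmH2O.
τ = R × C = 10.769 × 0.026 L/cmH2O = 0.28 s.
Fraction remaining at end-expiration = e^(−Te/τ) = e^(−0.63/0.28) = 0.1054 → 10.54%.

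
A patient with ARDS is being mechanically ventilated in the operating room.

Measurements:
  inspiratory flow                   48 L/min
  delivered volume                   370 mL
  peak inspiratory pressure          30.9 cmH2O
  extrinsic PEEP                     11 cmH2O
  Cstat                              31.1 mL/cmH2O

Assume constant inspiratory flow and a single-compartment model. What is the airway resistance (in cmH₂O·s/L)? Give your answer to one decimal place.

10.0

Flow: 48 L/min ÷ 60 = 0.8 L/s.
Equation of motion (constant flow): PIP = Vt/C + R·V̇ + PEEP.
R·V̇ = PIP − Vt/C − PEEP = 30.9 − 370/31.1 − 11 = 30.9 − 11.897 − 11 = 8.003 cmH2O.
R = 8.003 / 0.8 = 10.004 cmH2O·s/L.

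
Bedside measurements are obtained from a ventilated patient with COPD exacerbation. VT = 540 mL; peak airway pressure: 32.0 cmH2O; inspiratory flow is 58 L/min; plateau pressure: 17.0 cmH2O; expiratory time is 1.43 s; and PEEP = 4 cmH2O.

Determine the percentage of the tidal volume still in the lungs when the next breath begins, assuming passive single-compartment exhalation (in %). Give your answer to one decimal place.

10.9

Flow: 58 L/min ÷ 60 = 0.9667 L/s.
R = (PIP − Pplat)/V̇ = (32.0 − 17.0) / 0.9667 = 15.0/0.9667 = 15.517 cmH2O·s/L.
C = Vt/(Pplat − PEEP) = 540.0 / (17.0 − 4) = 540.0/13.0 = 41.538 mL/cmH2O.
τ = R × C = 15.517 × 0.04154 L/cmH2O = 0.6446 s.
Fraction remaining at end-expiration = e^(−Te/τ) = e^(−1.43/0.6446) = 0.1088 → 10.88%.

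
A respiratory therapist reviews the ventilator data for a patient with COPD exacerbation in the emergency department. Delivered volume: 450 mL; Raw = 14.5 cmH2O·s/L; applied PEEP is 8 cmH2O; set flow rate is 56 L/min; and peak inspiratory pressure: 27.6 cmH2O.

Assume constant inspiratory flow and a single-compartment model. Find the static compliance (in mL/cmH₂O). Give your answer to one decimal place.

Flow: 56 L/min ÷ 60 = 0.9333 L/s.
Equation of motion (constant flow): PIP = Vt/C + R·V̇ + PEEP.
Vt/C = PIP − R·V̇ − PEEP = 27.6 − 14.5×0.9333 − 8 = 27.6 − 13.533 − 8 = 6.067 cmH2O.
C = Vt / 6.067 = 450 / 6.067 = 74.172 mL/cmH2O.

74.2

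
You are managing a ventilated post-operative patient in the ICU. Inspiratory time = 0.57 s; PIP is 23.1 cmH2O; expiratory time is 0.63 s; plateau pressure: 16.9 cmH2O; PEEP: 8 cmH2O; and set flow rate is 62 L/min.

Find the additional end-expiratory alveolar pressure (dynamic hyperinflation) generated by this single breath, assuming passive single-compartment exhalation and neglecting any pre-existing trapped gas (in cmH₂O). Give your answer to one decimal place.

1.8

Flow: 62 L/min ÷ 60 = 1.0333 L/s.
Vt = flow × Ti = 1.0333 L/s × 0.57 s × 1000 mL/L = 588.98 mL.
R = (PIP − Pplat)/V̇ = (23.1 − 16.9) / 1.0333 = 6.2/1.0333 = 6.0 cmH2O·s/L.
C = Vt/(Pplat − PEEP) = 588.98 / (16.9 − 8) = 588.98/8.9 = 66.178 mL/cmH2O.
τ = R × C = 6.0 × 0.06618 L/cmH2O = 0.3971 s.
Fraction remaining = e^(−Te/τ) = e^(−0.63/0.3971) = 0.2046; trapped volume = 588.98 × 0.2046 = 120.51 mL.
Additional alveolar pressure from trapping ≈ V_trapped / C = 120.51 / 66.178 = 1.821 cmH2O.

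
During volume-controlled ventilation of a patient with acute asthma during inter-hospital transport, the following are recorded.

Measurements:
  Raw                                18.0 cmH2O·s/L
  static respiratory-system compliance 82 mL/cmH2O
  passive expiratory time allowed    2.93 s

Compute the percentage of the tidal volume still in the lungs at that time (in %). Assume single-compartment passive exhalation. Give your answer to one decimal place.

13.7

τ = R × C = 18.0 × 82 mL/cmH2O = 18.0 × 0.082 L/cmH2O = 1.476 s.
Passive exhalation: V(t)/V₀ = e^(−t/τ) = e^(−2.93/1.476) = 0.1374.
Fraction remaining = 0.1374 → 13.74%.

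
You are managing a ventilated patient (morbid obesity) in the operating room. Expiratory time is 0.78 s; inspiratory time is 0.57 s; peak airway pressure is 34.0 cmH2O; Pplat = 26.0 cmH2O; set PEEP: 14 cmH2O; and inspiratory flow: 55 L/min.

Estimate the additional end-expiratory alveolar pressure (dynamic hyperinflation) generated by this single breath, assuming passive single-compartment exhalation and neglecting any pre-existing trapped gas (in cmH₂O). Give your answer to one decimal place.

Flow: 55 L/min ÷ 60 = 0.9167 L/s.
Vt = flow × Ti = 0.9167 L/s × 0.57 s × 1000 mL/L = 522.52 mL.
R = (PIP − Pplat)/V̇ = (34.0 − 26.0) / 0.9167 = 8.0/0.9167 = 8.727 cmH2O·s/L.
C = Vt/(Pplat − PEEP) = 522.52 / (26.0 − 14) = 522.52/12.0 = 43.543 mL/cmH2O.
τ = R × C = 8.727 × 0.04354 L/cmH2O = 0.38 s.
Fraction remaining = e^(−Te/τ) = e^(−0.78/0.38) = 0.1284; trapped volume = 522.52 × 0.1284 = 67.092 mL.
Additional alveolar pressure from trapping ≈ V_trapped / C = 67.092 / 43.543 = 1.541 cmH2O.

1.5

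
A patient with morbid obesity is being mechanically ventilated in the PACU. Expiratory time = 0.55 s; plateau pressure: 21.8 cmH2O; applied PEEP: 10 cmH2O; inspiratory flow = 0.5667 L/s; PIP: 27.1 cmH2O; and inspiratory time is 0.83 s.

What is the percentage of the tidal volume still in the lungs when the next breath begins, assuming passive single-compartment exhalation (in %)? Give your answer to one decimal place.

Vt = flow × Ti = 0.5667 L/s × 0.83 s × 1000 mL/L = 470.36 mL.
R = (PIP − Pplat)/V̇ = (27.1 − 21.8) / 0.5667 = 5.3/0.5667 = 9.352 cmH2O·s/L.
C = Vt/(Pplat − PEEP) = 470.36 / (21.8 − 10) = 470.36/11.8 = 39.861 mL/cmH2O.
τ = R × C = 9.352 × 0.03986 L/cmH2O = 0.3728 s.
Fraction remaining at end-expiration = e^(−Te/τ) = e^(−0.55/0.3728) = 0.2287 → 22.87%.

22.9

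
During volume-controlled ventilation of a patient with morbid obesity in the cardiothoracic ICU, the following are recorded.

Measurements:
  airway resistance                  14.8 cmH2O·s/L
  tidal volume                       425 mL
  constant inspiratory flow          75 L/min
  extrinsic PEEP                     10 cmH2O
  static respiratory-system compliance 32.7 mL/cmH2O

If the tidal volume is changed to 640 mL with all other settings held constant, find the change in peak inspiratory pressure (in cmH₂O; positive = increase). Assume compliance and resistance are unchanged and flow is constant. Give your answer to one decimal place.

PIP = Vt/C + R·V̇ + PEEP (constant-flow equation of motion).
Only the elastic term changes: ΔPIP = ΔVt / C = (640 − 425) / 32.7 = 6.575 cmH2O.

6.6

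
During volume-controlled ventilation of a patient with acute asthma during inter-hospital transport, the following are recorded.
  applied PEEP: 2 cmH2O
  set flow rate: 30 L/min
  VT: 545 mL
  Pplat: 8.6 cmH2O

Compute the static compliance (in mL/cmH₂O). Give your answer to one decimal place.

82.6

Cstat = Vt / (Pplat − PEEP) = 545 / (8.6 − 2) = 545 / 6.6 = 82.576 mL/cmH2O.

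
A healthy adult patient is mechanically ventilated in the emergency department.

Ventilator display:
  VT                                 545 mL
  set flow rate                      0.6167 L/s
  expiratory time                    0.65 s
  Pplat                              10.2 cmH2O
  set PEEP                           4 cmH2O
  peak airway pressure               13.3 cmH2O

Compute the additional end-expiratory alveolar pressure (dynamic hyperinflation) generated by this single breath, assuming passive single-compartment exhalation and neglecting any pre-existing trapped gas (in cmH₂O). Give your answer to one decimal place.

R = (PIP − Pplat)/V̇ = (13.3 − 10.2) / 0.6167 = 3.1/0.6167 = 5.027 cmH2O·s/L.
C = Vt/(Pplat − PEEP) = 545.0 / (10.2 − 4) = 545.0/6.2 = 87.903 mL/cmH2O.
τ = R × C = 5.027 × 0.0879 L/cmH2O = 0.4419 s.
Fraction remaining = e^(−Te/τ) = e^(−0.65/0.4419) = 0.2297; trapped volume = 545.0 × 0.2297 = 125.19 mL.
Additional alveolar pressure from trapping ≈ V_trapped / C = 125.19 / 87.903 = 1.424 cmH2O.

1.4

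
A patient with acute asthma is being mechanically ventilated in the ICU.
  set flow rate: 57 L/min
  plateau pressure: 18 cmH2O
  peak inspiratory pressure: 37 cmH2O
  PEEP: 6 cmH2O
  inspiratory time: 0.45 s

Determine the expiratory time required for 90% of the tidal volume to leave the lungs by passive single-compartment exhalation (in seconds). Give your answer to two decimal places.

1.64

Flow: 57 L/min ÷ 60 = 0.95 L/s.
Vt = flow × Ti = 0.95 L/s × 0.45 s × 1000 mL/L = 427.5 mL.
R = (PIP − Pplat)/V̇ = (37 − 18) / 0.95 = 19.0/0.95 = 20.0 cmH2O·s/L.
C = Vt/(Pplat − PEEP) = 427.5 / (18 − 6) = 427.5/12.0 = 35.625 mL/cmH2O.
τ = R × C = 20.0 × 0.03563 L/cmH2O = 0.7126 s.
t = −τ·ln(1 − 0.90) = −0.7126·ln(0.1) = 1.641 s.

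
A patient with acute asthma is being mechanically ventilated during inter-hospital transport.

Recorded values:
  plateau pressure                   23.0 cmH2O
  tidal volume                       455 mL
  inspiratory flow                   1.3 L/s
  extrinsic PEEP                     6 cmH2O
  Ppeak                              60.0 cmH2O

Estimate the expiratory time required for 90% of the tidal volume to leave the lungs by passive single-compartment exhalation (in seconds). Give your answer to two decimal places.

1.75

R = (PIP − Pplat)/V̇ = (60.0 − 23.0) / 1.3 = 37.0/1.3 = 28.462 cmH2O·s/L.
C = Vt/(Pplat − PEEP) = 455.0 / (23.0 − 6) = 455.0/17.0 = 26.765 mL/cmH2O.
τ = R × C = 28.462 × 0.02677 L/cmH2O = 0.7619 s.
t = −τ·ln(1 − 0.90) = −0.7619·ln(0.1) = 1.754 s.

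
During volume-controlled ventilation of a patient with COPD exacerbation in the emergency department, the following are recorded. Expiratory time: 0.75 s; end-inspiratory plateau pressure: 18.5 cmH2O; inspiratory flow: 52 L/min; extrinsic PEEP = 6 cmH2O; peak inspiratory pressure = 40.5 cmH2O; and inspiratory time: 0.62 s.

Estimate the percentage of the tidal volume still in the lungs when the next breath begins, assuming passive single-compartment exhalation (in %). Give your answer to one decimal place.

50.3

Flow: 52 L/min ÷ 60 = 0.8667 L/s.
Vt = flow × Ti = 0.8667 L/s × 0.62 s × 1000 mL/L = 537.35 mL.
R = (PIP − Pplat)/V̇ = (40.5 − 18.5) / 0.8667 = 22.0/0.8667 = 25.384 cmH2O·s/L.
C = Vt/(Pplat − PEEP) = 537.35 / (18.5 − 6) = 537.35/12.5 = 42.988 mL/cmH2O.
τ = R × C = 25.384 × 0.04299 L/cmH2O = 1.091 s.
Fraction remaining at end-expiration = e^(−Te/τ) = e^(−0.75/1.091) = 0.5029 → 50.29%.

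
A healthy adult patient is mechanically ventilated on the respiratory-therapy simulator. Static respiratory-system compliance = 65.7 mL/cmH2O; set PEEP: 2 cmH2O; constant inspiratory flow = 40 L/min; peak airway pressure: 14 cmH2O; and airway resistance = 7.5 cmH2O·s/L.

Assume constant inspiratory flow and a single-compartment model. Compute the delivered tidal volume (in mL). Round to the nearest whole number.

460

Flow: 40 L/min ÷ 60 = 0.6667 L/s.
Equation of motion (constant flow): PIP = Vt/C + R·V̇ + PEEP.
Vt/C = PIP − R·V̇ − PEEP = 14 − 5.0 − 2 = 7.0 cmH2O.
Vt = C × 7.0 = 65.7 × 7.0 = 459.9 mL.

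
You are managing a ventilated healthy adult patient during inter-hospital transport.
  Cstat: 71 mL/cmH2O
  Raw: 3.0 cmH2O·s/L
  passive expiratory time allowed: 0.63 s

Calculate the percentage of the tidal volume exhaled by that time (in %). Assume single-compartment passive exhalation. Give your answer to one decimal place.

τ = R × C = 3.0 × 71 mL/cmH2O = 3.0 × 0.071 L/cmH2O = 0.213 s.
Passive exhalation: V(t)/V₀ = e^(−t/τ) = e^(−0.63/0.213) = 0.05194.
Fraction exhaled = 1 − 0.05194 = 0.9481 → 94.81%.

94.8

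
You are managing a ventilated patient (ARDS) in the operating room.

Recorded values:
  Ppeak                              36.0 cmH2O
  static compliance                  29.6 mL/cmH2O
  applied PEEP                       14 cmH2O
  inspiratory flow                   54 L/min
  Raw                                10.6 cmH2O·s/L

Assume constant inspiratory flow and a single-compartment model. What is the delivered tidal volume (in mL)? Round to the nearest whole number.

Flow: 54 L/min ÷ 60 = 0.9 L/s.
Equation of motion (constant flow): PIP = Vt/C + R·V̇ + PEEP.
Vt/C = PIP − R·V̇ − PEEP = 36.0 − 9.54 − 14 = 12.46 cmH2O.
Vt = C × 12.46 = 29.6 × 12.46 = 368.82 mL.

369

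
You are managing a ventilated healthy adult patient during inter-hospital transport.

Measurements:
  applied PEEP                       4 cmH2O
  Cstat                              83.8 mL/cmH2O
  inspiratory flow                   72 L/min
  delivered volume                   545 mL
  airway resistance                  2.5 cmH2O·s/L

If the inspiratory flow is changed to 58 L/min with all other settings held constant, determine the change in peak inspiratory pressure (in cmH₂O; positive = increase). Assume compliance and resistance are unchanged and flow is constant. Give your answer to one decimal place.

Flow: 72 L/min ÷ 60 = 1.2 L/s.
New flow: 58 L/min ÷ 60 = 0.9667 L/s.
PIP = Vt/C + R·V̇ + PEEP (constant-flow equation of motion).
Only the resistive term changes: ΔPIP = R × ΔV̇ = 2.5 × (0.9667 − 1.2) = 2.5 × -0.2333 = -0.5833 cmH2O.

-0.6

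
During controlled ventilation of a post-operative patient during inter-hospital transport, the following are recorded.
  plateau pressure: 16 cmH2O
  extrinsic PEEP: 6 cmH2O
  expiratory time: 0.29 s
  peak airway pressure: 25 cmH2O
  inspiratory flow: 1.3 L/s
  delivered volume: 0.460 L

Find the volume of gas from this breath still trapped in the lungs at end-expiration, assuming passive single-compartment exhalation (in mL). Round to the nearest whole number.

185

R = (PIP − Pplat)/V̇ = (25 − 16) / 1.3 = 9.0/1.3 = 6.923 cmH2O·s/L.
C = Vt/(Pplat − PEEP) = 460.0 / (16 − 6) = 460.0/10.0 = 46.0 mL/cmH2O.
τ = R × C = 6.923 × 0.046 L/cmH2O = 0.3185 s.
Fraction remaining = e^(−Te/τ) = e^(−0.29/0.3185) = 0.4023.
Trapped volume = 460.0 × 0.4023 = 185.06 mL.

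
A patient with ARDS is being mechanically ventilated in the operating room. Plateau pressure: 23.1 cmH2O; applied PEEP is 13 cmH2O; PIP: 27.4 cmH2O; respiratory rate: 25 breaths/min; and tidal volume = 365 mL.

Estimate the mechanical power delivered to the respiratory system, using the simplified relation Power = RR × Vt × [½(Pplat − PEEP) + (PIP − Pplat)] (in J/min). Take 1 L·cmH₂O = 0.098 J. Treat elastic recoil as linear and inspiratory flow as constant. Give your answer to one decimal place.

Per-breath work = Vt × [½(Pplat−PEEP) + (PIP−Pplat)] = 0.365 × [0.5×10.1 + 4.3] = 0.365 × 9.35 = 3.413 L·cmH2O.
Power = 25 × 3.413 = 85.325 L·cmH2O/min.
× 0.098 J/(L·cmH2O) → 8.362 J/min.

8.4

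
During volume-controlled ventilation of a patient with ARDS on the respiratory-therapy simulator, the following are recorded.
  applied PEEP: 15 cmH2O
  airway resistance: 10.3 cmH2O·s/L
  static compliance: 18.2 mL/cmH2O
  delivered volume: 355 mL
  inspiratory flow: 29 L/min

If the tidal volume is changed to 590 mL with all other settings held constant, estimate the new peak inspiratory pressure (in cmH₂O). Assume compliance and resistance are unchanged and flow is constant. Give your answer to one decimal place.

Flow: 29 L/min ÷ 60 = 0.4833 L/s.
PIP = Vt/C + R·V̇ + PEEP (constant-flow equation of motion).
Only the elastic term changes: ΔPIP = ΔVt / C = (590 − 355) / 18.2 = 12.912 cmH2O.
Original PIP = 355/18.2 + 10.3×0.4833 + 15 = 39.483 cmH2O; new PIP = 39.483 + (12.912) = 52.395 cmH2O.

52.4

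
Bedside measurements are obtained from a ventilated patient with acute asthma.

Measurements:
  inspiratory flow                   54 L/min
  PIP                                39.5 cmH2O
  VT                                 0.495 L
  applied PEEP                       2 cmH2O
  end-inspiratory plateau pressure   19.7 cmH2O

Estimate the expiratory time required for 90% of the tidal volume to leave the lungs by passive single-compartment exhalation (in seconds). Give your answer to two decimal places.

Flow: 54 L/min ÷ 60 = 0.9 L/s.
R = (PIP − Pplat)/V̇ = (39.5 − 19.7) / 0.9 = 19.8/0.9 = 22.0 cmH2O·s/L.
C = Vt/(Pplat − PEEP) = 495.0 / (19.7 − 2) = 495.0/17.7 = 27.966 mL/cmH2O.
τ = R × C = 22.0 × 0.02797 L/cmH2O = 0.6153 s.
t = −τ·ln(1 − 0.90) = −0.6153·ln(0.1) = 1.417 s.

1.42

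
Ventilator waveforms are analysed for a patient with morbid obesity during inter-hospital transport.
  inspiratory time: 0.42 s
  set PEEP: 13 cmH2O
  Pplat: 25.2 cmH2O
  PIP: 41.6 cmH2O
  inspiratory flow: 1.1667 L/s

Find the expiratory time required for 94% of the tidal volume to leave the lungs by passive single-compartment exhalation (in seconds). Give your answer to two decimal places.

Vt = flow × Ti = 1.1667 L/s × 0.42 s × 1000 mL/L = 490.01 mL.
R = (PIP − Pplat)/V̇ = (41.6 − 25.2) / 1.1667 = 16.4/1.1667 = 14.057 cmH2O·s/L.
C = Vt/(Pplat − PEEP) = 490.01 / (25.2 − 13) = 490.01/12.2 = 40.165 mL/cmH2O.
τ = R × C = 14.057 × 0.04017 L/cmH2O = 0.5647 s.
t = −τ·ln(1 − 0.94) = −0.5647·ln(0.06) = 1.589 s.

1.59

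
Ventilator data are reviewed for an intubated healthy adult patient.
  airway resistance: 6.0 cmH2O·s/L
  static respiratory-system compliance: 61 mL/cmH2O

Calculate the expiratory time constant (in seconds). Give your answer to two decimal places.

0.37

τ = R × C = 6.0 × 61 mL/cmH2O = 6.0 × 0.061 L/cmH2O = 0.366 s.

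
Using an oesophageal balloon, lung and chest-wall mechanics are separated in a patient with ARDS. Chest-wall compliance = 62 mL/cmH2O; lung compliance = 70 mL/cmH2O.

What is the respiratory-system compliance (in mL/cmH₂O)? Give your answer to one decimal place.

Lung and chest wall are elastances in series: 1/Crs = 1/CL + 1/Ccw.
1/Crs = 1/70 + 1/62 = 0.03041.
Crs = 32.884 mL/cmH2O.

32.9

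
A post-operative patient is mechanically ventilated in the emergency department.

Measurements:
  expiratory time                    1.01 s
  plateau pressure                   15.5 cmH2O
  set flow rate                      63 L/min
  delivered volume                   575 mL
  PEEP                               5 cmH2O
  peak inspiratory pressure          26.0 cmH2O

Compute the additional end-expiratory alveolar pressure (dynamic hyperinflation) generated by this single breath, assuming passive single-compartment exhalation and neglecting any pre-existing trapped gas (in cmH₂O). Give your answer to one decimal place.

1.7

Flow: 63 L/min ÷ 60 = 1.05 L/s.
R = (PIP − Pplat)/V̇ = (26.0 − 15.5) / 1.05 = 10.5/1.05 = 10.0 cmH2O·s/L.
C = Vt/(Pplat − PEEP) = 575.0 / (15.5 − 5) = 575.0/10.5 = 54.762 mL/cmH2O.
τ = R × C = 10.0 × 0.05476 L/cmH2O = 0.5476 s.
Fraction remaining = e^(−Te/τ) = e^(−1.01/0.5476) = 0.1581; trapped volume = 575.0 × 0.1581 = 90.908 mL.
Additional alveolar pressure from trapping ≈ V_trapped / C = 90.908 / 54.762 = 1.66 cmH2O.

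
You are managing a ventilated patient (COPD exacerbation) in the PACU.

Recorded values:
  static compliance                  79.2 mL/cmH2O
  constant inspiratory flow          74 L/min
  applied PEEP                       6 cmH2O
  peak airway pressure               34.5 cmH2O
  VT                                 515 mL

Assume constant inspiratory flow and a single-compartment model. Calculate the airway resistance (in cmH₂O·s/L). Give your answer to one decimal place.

Flow: 74 L/min ÷ 60 = 1.2333 L/s.
Equation of motion (constant flow): PIP = Vt/C + R·V̇ + PEEP.
R·V̇ = PIP − Vt/C − PEEP = 34.5 − 515/79.2 − 6 = 34.5 − 6.503 − 6 = 21.997 cmH2O.
R = 21.997 / 1.2333 = 17.836 cmH2O·s/L.

17.8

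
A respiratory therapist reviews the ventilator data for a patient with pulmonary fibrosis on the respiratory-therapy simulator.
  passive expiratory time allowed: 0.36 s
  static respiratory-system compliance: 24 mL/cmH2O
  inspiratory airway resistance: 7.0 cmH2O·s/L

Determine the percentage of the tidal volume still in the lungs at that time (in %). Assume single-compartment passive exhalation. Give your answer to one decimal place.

τ = R × C = 7.0 × 24 mL/cmH2O = 7.0 × 0.024 L/cmH2O = 0.168 s.
Passive exhalation: V(t)/V₀ = e^(−t/τ) = e^(−0.36/0.168) = 0.1173.
Fraction remaining = 0.1173 → 11.73%.

11.7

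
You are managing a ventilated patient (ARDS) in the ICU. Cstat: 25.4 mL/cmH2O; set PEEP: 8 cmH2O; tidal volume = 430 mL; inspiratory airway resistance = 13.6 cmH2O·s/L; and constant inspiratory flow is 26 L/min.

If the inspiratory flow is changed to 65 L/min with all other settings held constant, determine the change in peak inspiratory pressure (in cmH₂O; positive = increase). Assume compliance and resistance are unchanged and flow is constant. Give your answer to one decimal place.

8.8

Flow: 26 L/min ÷ 60 = 0.4333 L/s.
New flow: 65 L/min ÷ 60 = 1.0833 L/s.
PIP = Vt/C + R·V̇ + PEEP (constant-flow equation of motion).
Only the resistive term changes: ΔPIP = R × ΔV̇ = 13.6 × (1.0833 − 0.4333) = 13.6 × 0.65 = 8.84 cmH2O.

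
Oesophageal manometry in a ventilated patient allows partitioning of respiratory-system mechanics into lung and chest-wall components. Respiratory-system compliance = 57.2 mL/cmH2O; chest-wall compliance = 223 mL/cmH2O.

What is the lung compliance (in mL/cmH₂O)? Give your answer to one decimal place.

76.9

1/CL = 1/Crs − 1/Ccw.
1/CL = 1/57.2 − 1/223 = 0.013.
CL = 76.923 mL/cmH2O.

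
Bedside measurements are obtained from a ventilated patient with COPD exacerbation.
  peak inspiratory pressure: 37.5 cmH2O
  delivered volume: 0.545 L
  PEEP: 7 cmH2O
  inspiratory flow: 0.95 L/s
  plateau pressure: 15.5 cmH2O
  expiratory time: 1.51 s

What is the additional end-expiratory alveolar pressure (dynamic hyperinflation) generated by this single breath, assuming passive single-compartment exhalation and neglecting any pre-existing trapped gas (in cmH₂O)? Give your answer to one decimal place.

R = (PIP − Pplat)/V̇ = (37.5 − 15.5) / 0.95 = 22.0/0.95 = 23.158 cmH2O·s/L.
C = Vt/(Pplat − PEEP) = 545.0 / (15.5 − 7) = 545.0/8.5 = 64.118 mL/cmH2O.
τ = R × C = 23.158 × 0.06412 L/cmH2O = 1.485 s.
Fraction remaining = e^(−Te/τ) = e^(−1.51/1.485) = 0.3617; trapped volume = 545.0 × 0.3617 = 197.13 mL.
Additional alveolar pressure from trapping ≈ V_trapped / C = 197.13 / 64.118 = 3.074 cmH2O.

3.1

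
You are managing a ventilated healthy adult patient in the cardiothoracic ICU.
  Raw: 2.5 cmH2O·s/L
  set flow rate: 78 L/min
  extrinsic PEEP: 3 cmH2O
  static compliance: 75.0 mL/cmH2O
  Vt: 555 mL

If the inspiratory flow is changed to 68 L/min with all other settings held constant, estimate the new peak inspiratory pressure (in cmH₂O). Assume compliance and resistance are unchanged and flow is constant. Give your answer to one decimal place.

13.2

Flow: 78 L/min ÷ 60 = 1.3 L/s.
New flow: 68 L/min ÷ 60 = 1.1333 L/s.
PIP = Vt/C + R·V̇ + PEEP (constant-flow equation of motion).
Only the resistive term changes: ΔPIP = R × ΔV̇ = 2.5 × (1.1333 − 1.3) = 2.5 × -0.1667 = -0.4168 cmH2O.
Original PIP = 555/75.0 + 2.5×1.3 + 3 = 13.65 cmH2O; new PIP = 13.65 + (-0.4168) = 13.233 cmH2O.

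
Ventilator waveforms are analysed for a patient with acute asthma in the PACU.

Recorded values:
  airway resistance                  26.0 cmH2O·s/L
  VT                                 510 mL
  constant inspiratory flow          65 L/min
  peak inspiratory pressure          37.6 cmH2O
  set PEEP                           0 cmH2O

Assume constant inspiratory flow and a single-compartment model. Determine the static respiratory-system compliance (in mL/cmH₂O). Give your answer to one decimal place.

54.1

Flow: 65 L/min ÷ 60 = 1.0833 L/s.
Equation of motion (constant flow): PIP = Vt/C + R·V̇ + PEEP.
Vt/C = PIP − R·V̇ − PEEP = 37.6 − 26.0×1.0833 − 0 = 37.6 − 28.166 − 0 = 9.434 cmH2O.
C = Vt / 9.434 = 510 / 9.434 = 54.06 mL/cmH2O.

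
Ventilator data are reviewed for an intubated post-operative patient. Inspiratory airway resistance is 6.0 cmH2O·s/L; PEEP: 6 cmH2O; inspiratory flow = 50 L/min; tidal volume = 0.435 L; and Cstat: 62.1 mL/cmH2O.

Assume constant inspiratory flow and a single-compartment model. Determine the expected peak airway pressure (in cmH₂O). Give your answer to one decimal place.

Flow: 50 L/min ÷ 60 = 0.8333 L/s.
Equation of motion (constant flow): PIP = Vt/C + R·V̇ + PEEP.
PIP = 435/62.1 + 6.0×0.8333 + 6 = 7.005 + 5.0 + 6 = 18.005 cmH2O.

18.0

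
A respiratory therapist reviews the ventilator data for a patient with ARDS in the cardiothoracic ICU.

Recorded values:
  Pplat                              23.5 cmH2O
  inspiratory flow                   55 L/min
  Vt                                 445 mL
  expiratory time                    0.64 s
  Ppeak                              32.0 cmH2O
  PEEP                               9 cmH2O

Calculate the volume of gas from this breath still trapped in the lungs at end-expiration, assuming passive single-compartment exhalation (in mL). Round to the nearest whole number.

47

Flow: 55 L/min ÷ 60 = 0.9167 L/s.
R = (PIP − Pplat)/V̇ = (32.0 − 23.5) / 0.9167 = 8.5/0.9167 = 9.272 cmH2O·s/L.
C = Vt/(Pplat − PEEP) = 445.0 / (23.5 − 9) = 445.0/14.5 = 30.69 mL/cmH2O.
τ = R × C = 9.272 × 0.03069 L/cmH2O = 0.2846 s.
Fraction remaining = e^(−Te/τ) = e^(−0.64/0.2846) = 0.1055.
Trapped volume = 445.0 × 0.1055 = 46.948 mL.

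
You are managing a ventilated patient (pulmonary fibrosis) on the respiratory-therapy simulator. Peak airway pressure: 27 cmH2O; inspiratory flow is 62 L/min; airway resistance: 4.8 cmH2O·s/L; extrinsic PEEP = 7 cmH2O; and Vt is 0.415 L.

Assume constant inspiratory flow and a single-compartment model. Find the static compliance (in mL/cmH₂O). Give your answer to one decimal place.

Flow: 62 L/min ÷ 60 = 1.0333 L/s.
Equation of motion (constant flow): PIP = Vt/C + R·V̇ + PEEP.
Vt/C = PIP − R·V̇ − PEEP = 27 − 4.8×1.0333 − 7 = 27 − 4.96 − 7 = 15.04 cmH2O.
C = Vt / 15.04 = 415 / 15.04 = 27.593 mL/cmH2O.

27.6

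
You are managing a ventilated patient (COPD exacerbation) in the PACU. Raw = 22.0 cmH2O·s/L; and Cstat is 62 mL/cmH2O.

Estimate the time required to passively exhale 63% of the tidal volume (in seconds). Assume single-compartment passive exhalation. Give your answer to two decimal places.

τ = R × C = 22.0 × 62 mL/cmH2O = 22.0 × 0.062 L/cmH2O = 1.364 s.
Exhaled fraction f = 1 − e^(−t/τ) → t = −τ·ln(1 − f) = −1.364·ln(0.37) = 1.356 s.

1.36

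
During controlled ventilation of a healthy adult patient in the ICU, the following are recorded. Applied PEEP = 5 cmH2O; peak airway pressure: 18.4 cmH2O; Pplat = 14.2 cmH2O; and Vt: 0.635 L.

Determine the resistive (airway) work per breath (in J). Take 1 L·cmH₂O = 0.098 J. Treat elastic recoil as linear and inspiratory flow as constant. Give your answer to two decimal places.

With constant inspiratory flow the resistive pressure is constant at PIP − Pplat = 18.4 − 14.2 = 4.2 cmH2O, so resistive work = 4.2 × 0.635 = 2.667 L·cmH2O.
× 0.098 J/(L·cmH2O) → 0.2614 J.

0.26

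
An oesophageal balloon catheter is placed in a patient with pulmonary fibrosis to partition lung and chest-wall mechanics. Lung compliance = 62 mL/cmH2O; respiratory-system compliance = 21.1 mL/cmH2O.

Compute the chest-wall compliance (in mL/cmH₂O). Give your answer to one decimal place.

32.0

1/Ccw = 1/Crs − 1/CL.
1/Ccw = 1/21.1 − 1/62 = 0.03126.
Ccw = 31.99 mL/cmH2O.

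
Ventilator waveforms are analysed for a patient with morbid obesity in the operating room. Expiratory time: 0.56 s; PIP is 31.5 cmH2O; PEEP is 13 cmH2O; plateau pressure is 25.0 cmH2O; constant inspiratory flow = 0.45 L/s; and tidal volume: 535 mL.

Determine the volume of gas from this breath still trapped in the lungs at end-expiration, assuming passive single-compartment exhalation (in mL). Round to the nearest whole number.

R = (PIP − Pplat)/V̇ = (31.5 − 25.0) / 0.45 = 6.5/0.45 = 14.444 cmH2O·s/L.
C = Vt/(Pplat − PEEP) = 535.0 / (25.0 − 13) = 535.0/12.0 = 44.583 mL/cmH2O.
τ = R × C = 14.444 × 0.04458 L/cmH2O = 0.6439 s.
Fraction remaining = e^(−Te/τ) = e^(−0.56/0.6439) = 0.4191.
Trapped volume = 535.0 × 0.4191 = 224.22 mL.

224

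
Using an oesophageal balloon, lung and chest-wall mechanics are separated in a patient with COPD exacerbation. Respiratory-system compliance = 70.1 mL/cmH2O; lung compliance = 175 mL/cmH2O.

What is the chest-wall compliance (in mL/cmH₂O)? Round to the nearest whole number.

1/Ccw = 1/Crs − 1/CL.
1/Ccw = 1/70.1 − 1/175 = 0.008551.
Ccw = 116.95 mL/cmH2O.

117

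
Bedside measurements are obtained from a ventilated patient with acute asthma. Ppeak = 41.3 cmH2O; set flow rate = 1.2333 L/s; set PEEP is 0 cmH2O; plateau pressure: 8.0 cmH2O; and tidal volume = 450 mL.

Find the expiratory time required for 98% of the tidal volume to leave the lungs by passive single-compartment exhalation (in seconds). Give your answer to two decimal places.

5.94

R = (PIP − Pplat)/V̇ = (41.3 − 8.0) / 1.2333 = 33.3/1.2333 = 27.001 cmH2O·s/L.
C = Vt/(Pplat − PEEP) = 450.0 / (8.0 − 0) = 450.0/8.0 = 56.25 mL/cmH2O.
τ = R × C = 27.001 × 0.05625 L/cmH2O = 1.519 s.
t = −τ·ln(1 − 0.98) = −1.519·ln(0.02) = 5.942 s.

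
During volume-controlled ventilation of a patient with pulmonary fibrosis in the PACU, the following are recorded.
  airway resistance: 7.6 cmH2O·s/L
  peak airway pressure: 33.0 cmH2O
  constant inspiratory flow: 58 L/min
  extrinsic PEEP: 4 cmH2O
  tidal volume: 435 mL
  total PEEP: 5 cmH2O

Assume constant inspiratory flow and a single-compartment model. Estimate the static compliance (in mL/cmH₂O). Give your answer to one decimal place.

21.1

Flow: 58 L/min ÷ 60 = 0.9667 L/s.
Total PEEP = 5 cmH2O (set 4 + intrinsic 1); this is the baseline alveolar pressure.
Equation of motion (constant flow): PIP = Vt/C + R·V̇ + PEEP.
Vt/C = PIP − R·V̇ − PEEP = 33.0 − 7.6×0.9667 − 5 = 33.0 − 7.347 − 5 = 20.653 cmH2O.
C = Vt / 20.653 = 435 / 20.653 = 21.062 mL/cmH2O.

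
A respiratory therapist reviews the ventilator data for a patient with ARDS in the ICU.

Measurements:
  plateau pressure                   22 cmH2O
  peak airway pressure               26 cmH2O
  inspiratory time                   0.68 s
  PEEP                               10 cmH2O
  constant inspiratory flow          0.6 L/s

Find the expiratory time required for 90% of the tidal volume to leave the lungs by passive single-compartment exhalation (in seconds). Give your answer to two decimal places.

0.52

Vt = flow × Ti = 0.6 L/s × 0.68 s × 1000 mL/L = 408.0 mL.
R = (PIP − Pplat)/V̇ = (26 − 22) / 0.6 = 4.0/0.6 = 6.667 cmH2O·s/L.
C = Vt/(Pplat − PEEP) = 408.0 / (22 − 10) = 408.0/12.0 = 34.0 mL/cmH2O.
τ = R × C = 6.667 × 0.034 L/cmH2O = 0.2267 s.
t = −τ·ln(1 − 0.90) = −0.2267·ln(0.1) = 0.522 s.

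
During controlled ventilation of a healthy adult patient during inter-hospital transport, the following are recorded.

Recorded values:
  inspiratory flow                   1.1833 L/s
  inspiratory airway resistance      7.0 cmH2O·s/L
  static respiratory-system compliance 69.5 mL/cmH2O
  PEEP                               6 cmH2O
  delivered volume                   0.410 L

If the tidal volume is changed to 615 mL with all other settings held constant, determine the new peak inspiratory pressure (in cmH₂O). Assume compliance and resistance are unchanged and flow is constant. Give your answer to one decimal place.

23.1

PIP = Vt/C + R·V̇ + PEEP (constant-flow equation of motion).
Only the elastic term changes: ΔPIP = ΔVt / C = (615 − 410) / 69.5 = 2.95 cmH2O.
Original PIP = 410/69.5 + 7.0×1.1833 + 6 = 20.182 cmH2O; new PIP = 20.182 + (2.95) = 23.132 cmH2O.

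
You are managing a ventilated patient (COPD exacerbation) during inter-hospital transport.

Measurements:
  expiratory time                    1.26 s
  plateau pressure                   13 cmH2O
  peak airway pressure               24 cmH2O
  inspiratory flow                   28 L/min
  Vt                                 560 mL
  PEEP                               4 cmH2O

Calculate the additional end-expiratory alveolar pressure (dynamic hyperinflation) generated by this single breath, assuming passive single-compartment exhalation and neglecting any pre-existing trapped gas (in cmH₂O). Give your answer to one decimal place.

3.8

Flow: 28 L/min ÷ 60 = 0.4667 L/s.
R = (PIP − Pplat)/V̇ = (24 − 13) / 0.4667 = 11.0/0.4667 = 23.57 cmH2O·s/L.
C = Vt/(Pplat − PEEP) = 560.0 / (13 − 4) = 560.0/9.0 = 62.222 mL/cmH2O.
τ = R × C = 23.57 × 0.06222 L/cmH2O = 1.467 s.
Fraction remaining = e^(−Te/τ) = e^(−1.26/1.467) = 0.4236; trapped volume = 560.0 × 0.4236 = 237.22 mL.
Additional alveolar pressure from trapping ≈ V_trapped / C = 237.22 / 62.222 = 3.812 cmH2O.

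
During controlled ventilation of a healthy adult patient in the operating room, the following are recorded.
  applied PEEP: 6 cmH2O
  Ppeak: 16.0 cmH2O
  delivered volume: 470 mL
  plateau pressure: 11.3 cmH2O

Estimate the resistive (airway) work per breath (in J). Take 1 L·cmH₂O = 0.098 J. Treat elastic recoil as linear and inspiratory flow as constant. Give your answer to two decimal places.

With constant inspiratory flow the resistive pressure is constant at PIP − Pplat = 16.0 − 11.3 = 4.7 cmH2O, so resistive work = 4.7 × 0.470 = 2.209 L·cmH2O.
× 0.098 J/(L·cmH2O) → 0.2165 J.

0.22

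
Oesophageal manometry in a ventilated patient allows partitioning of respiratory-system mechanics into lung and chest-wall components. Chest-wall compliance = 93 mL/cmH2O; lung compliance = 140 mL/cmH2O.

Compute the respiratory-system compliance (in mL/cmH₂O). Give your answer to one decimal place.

55.9

Lung and chest wall are elastances in series: 1/Crs = 1/CL + 1/Ccw.
1/Crs = 1/140 + 1/93 = 0.0179.
Crs = 55.866 mL/cmH2O.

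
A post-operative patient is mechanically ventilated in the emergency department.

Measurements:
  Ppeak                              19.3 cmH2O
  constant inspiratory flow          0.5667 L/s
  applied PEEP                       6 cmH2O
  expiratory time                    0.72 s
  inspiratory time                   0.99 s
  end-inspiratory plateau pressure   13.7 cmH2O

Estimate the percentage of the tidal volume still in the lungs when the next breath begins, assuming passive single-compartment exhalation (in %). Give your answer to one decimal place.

Vt = flow × Ti = 0.5667 L/s × 0.99 s × 1000 mL/L = 561.03 mL.
R = (PIP − Pplat)/V̇ = (19.3 − 13.7) / 0.5667 = 5.6/0.5667 = 9.882 cmH2O·s/L.
C = Vt/(Pplat − PEEP) = 561.03 / (13.7 − 6) = 561.03/7.7 = 72.861 mL/cmH2O.
τ = R × C = 9.882 × 0.07286 L/cmH2O = 0.72 s.
Fraction remaining at end-expiration = e^(−Te/τ) = e^(−0.72/0.72) = 0.3679 → 36.79%.

36.8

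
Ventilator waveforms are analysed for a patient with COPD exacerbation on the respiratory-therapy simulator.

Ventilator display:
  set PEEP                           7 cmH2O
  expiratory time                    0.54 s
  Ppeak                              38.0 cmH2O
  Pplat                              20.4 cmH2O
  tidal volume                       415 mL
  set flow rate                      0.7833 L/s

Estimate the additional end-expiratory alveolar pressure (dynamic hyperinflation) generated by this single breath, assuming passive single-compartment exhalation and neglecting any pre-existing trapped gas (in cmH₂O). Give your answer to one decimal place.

6.2

R = (PIP − Pplat)/V̇ = (38.0 − 20.4) / 0.7833 = 17.6/0.7833 = 22.469 cmH2O·s/L.
C = Vt/(Pplat − PEEP) = 415.0 / (20.4 − 7) = 415.0/13.4 = 30.97 mL/cmH2O.
τ = R × C = 22.469 × 0.03097 L/cmH2O = 0.6959 s.
Fraction remaining = e^(−Te/τ) = e^(−0.54/0.6959) = 0.4603; trapped volume = 415.0 × 0.4603 = 191.02 mL.
Additional alveolar pressure from trapping ≈ V_trapped / C = 191.02 / 30.97 = 6.168 cmH2O.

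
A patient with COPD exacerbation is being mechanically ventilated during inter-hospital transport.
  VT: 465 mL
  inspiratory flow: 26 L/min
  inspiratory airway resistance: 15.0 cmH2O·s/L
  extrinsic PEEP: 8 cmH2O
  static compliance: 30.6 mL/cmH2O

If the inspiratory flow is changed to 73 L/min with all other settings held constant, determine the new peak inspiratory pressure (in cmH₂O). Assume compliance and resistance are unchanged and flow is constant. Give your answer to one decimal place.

Flow: 26 L/min ÷ 60 = 0.4333 L/s.
New flow: 73 L/min ÷ 60 = 1.2167 L/s.
PIP = Vt/C + R·V̇ + PEEP (constant-flow equation of motion).
Only the resistive term changes: ΔPIP = R × ΔV̇ = 15.0 × (1.2167 − 0.4333) = 15.0 × 0.7834 = 11.751 cmH2O.
Original PIP = 465/30.6 + 15.0×0.4333 + 8 = 29.696 cmH2O; new PIP = 29.696 + (11.751) = 41.447 cmH2O.

41.4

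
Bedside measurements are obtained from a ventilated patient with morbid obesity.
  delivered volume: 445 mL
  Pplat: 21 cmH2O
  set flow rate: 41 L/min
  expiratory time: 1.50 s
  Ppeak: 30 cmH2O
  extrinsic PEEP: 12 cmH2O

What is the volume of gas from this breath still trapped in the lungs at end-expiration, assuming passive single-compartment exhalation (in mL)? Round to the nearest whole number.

Flow: 41 L/min ÷ 60 = 0.6833 L/s.
R = (PIP − Pplat)/V̇ = (30 − 21) / 0.6833 = 9.0/0.6833 = 13.171 cmH2O·s/L.
C = Vt/(Pplat − PEEP) = 445.0 / (21 − 12) = 445.0/9.0 = 49.444 mL/cmH2O.
τ = R × C = 13.171 × 0.04944 L/cmH2O = 0.6512 s.
Fraction remaining = e^(−Te/τ) = e^(−1.50/0.6512) = 0.09991.
Trapped volume = 445.0 × 0.09991 = 44.46 mL.

44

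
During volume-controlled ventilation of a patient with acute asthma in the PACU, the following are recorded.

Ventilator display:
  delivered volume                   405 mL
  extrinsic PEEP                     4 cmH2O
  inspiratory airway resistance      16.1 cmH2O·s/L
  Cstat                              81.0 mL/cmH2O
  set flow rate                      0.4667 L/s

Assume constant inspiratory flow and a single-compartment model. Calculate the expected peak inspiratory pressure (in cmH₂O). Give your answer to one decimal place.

Equation of motion (constant flow): PIP = Vt/C + R·V̇ + PEEP.
PIP = 405/81.0 + 16.1×0.4667 + 4 = 5.0 + 7.514 + 4 = 16.514 cmH2O.

16.5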